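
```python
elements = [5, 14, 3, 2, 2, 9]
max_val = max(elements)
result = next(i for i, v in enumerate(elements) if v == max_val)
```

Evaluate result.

Step 1: max([5, 14, 3, 2, 2, 9]) = 14.
Step 2: Find first index where value == 14:
  Index 0: 5 != 14
  Index 1: 14 == 14, found!
Therefore result = 1.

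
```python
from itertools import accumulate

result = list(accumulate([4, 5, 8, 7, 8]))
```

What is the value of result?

Step 1: accumulate computes running sums:
  + 4 = 4
  + 5 = 9
  + 8 = 17
  + 7 = 24
  + 8 = 32
Therefore result = [4, 9, 17, 24, 32].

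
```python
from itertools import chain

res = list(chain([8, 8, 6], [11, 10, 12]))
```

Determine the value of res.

Step 1: chain() concatenates iterables: [8, 8, 6] + [11, 10, 12].
Therefore res = [8, 8, 6, 11, 10, 12].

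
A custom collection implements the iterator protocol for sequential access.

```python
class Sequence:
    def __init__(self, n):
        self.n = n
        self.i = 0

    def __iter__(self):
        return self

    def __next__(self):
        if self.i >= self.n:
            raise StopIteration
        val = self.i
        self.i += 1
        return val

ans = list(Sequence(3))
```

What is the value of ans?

Step 1: Sequence(3) creates an iterator counting 0 to 2.
Step 2: list() consumes all values: [0, 1, 2].
Therefore ans = [0, 1, 2].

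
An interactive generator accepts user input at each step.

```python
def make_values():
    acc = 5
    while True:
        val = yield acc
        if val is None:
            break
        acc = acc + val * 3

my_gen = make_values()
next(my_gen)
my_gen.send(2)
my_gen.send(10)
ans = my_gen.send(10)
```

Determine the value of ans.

Step 1: next() -> yield acc=5.
Step 2: send(2) -> val=2, acc = 5 + 2*3 = 11, yield 11.
Step 3: send(10) -> val=10, acc = 11 + 10*3 = 41, yield 41.
Step 4: send(10) -> val=10, acc = 41 + 10*3 = 71, yield 71.
Therefore ans = 71.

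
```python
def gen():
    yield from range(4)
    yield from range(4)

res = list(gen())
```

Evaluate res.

Step 1: Trace yields in order:
  yield 0
  yield 1
  yield 2
  yield 3
  yield 0
  yield 1
  yield 2
  yield 3
Therefore res = [0, 1, 2, 3, 0, 1, 2, 3].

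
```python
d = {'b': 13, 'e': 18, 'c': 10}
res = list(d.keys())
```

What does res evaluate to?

Step 1: d.keys() returns the dictionary keys in insertion order.
Therefore res = ['b', 'e', 'c'].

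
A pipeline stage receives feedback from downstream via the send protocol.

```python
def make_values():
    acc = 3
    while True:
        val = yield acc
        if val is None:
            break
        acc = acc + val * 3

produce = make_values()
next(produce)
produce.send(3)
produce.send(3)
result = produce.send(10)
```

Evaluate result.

Step 1: next() -> yield acc=3.
Step 2: send(3) -> val=3, acc = 3 + 3*3 = 12, yield 12.
Step 3: send(3) -> val=3, acc = 12 + 3*3 = 21, yield 21.
Step 4: send(10) -> val=10, acc = 21 + 10*3 = 51, yield 51.
Therefore result = 51.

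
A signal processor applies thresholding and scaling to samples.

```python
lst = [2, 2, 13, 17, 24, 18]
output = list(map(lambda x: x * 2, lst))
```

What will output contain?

Step 1: Apply lambda x: x * 2 to each element:
  2 -> 4
  2 -> 4
  13 -> 26
  17 -> 34
  24 -> 48
  18 -> 36
Therefore output = [4, 4, 26, 34, 48, 36].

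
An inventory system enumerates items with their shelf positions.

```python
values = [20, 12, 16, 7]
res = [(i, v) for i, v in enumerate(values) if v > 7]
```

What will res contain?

Step 1: Filter enumerate([20, 12, 16, 7]) keeping v > 7:
  (0, 20): 20 > 7, included
  (1, 12): 12 > 7, included
  (2, 16): 16 > 7, included
  (3, 7): 7 <= 7, excluded
Therefore res = [(0, 20), (1, 12), (2, 16)].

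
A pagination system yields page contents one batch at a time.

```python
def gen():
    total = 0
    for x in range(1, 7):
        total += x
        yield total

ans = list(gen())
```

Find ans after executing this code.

Step 1: Generator accumulates running sum:
  x=1: total = 1, yield 1
  x=2: total = 3, yield 3
  x=3: total = 6, yield 6
  x=4: total = 10, yield 10
  x=5: total = 15, yield 15
  x=6: total = 21, yield 21
Therefore ans = [1, 3, 6, 10, 15, 21].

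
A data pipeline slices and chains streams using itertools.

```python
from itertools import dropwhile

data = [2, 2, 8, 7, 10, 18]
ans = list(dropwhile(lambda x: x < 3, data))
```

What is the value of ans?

Step 1: dropwhile drops elements while < 3:
  2 < 3: dropped
  2 < 3: dropped
  8: kept (dropping stopped)
Step 2: Remaining elements kept regardless of condition.
Therefore ans = [8, 7, 10, 18].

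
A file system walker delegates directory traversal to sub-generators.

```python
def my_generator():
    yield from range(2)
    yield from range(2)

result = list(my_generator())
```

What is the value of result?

Step 1: Trace yields in order:
  yield 0
  yield 1
  yield 0
  yield 1
Therefore result = [0, 1, 0, 1].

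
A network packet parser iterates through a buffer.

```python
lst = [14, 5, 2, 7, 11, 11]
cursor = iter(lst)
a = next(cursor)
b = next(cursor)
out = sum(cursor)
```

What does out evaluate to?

Step 1: Create iterator over [14, 5, 2, 7, 11, 11].
Step 2: a = next() = 14, b = next() = 5.
Step 3: sum() of remaining [2, 7, 11, 11] = 31.
Therefore out = 31.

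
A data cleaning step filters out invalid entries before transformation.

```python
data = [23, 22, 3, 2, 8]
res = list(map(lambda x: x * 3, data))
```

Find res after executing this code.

Step 1: Apply lambda x: x * 3 to each element:
  23 -> 69
  22 -> 66
  3 -> 9
  2 -> 6
  8 -> 24
Therefore res = [69, 66, 9, 6, 24].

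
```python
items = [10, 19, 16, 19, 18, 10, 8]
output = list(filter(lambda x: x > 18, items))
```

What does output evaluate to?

Step 1: Filter elements > 18:
  10: removed
  19: kept
  16: removed
  19: kept
  18: removed
  10: removed
  8: removed
Therefore output = [19, 19].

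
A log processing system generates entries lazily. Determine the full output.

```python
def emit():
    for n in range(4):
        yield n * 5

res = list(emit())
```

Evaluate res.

Step 1: For each n in range(4), yield n * 5:
  n=0: yield 0 * 5 = 0
  n=1: yield 1 * 5 = 5
  n=2: yield 2 * 5 = 10
  n=3: yield 3 * 5 = 15
Therefore res = [0, 5, 10, 15].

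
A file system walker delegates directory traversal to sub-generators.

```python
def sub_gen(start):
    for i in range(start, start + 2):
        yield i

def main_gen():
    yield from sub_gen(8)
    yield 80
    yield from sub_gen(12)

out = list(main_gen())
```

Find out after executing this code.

Step 1: main_gen() delegates to sub_gen(8):
  yield 8
  yield 9
Step 2: yield 80
Step 3: Delegates to sub_gen(12):
  yield 12
  yield 13
Therefore out = [8, 9, 80, 12, 13].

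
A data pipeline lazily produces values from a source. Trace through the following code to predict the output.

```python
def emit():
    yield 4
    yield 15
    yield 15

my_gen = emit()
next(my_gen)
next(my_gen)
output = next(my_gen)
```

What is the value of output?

Step 1: emit() creates a generator.
Step 2: next(my_gen) yields 4 (consumed and discarded).
Step 3: next(my_gen) yields 15 (consumed and discarded).
Step 4: next(my_gen) yields 15, assigned to output.
Therefore output = 15.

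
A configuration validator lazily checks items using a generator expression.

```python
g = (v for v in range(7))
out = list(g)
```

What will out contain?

Step 1: Generator expression iterates range(7): [0, 1, 2, 3, 4, 5, 6].
Step 2: list() collects all values.
Therefore out = [0, 1, 2, 3, 4, 5, 6].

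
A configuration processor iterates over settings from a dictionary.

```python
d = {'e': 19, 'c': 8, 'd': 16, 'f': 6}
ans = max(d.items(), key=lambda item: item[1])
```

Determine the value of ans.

Step 1: Find item with maximum value:
  ('e', 19)
  ('c', 8)
  ('d', 16)
  ('f', 6)
Step 2: Maximum value is 19 at key 'e'.
Therefore ans = ('e', 19).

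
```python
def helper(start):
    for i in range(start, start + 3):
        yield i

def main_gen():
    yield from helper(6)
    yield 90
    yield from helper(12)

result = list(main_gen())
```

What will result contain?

Step 1: main_gen() delegates to helper(6):
  yield 6
  yield 7
  yield 8
Step 2: yield 90
Step 3: Delegates to helper(12):
  yield 12
  yield 13
  yield 14
Therefore result = [6, 7, 8, 90, 12, 13, 14].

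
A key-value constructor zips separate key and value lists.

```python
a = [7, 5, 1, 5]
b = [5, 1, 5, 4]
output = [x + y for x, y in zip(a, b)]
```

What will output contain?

Step 1: Add corresponding elements:
  7 + 5 = 12
  5 + 1 = 6
  1 + 5 = 6
  5 + 4 = 9
Therefore output = [12, 6, 6, 9].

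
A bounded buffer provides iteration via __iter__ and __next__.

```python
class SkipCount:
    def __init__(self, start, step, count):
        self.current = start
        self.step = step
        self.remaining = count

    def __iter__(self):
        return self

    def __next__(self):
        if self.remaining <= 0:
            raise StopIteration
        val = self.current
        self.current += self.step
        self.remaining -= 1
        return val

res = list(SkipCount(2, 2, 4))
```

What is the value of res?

Step 1: SkipCount starts at 2, increments by 2, for 4 steps:
  Yield 2, then current += 2
  Yield 4, then current += 2
  Yield 6, then current += 2
  Yield 8, then current += 2
Therefore res = [2, 4, 6, 8].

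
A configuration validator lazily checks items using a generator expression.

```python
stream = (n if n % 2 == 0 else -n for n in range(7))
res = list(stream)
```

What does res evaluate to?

Step 1: For each n in range(7), yield n if even, else -n:
  n=0: even, yield 0
  n=1: odd, yield -1
  n=2: even, yield 2
  n=3: odd, yield -3
  n=4: even, yield 4
  n=5: odd, yield -5
  n=6: even, yield 6
Therefore res = [0, -1, 2, -3, 4, -5, 6].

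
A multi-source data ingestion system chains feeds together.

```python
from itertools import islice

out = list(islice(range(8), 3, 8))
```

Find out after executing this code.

Step 1: islice(range(8), 3, 8) takes elements at indices [3, 8).
Step 2: Elements: [3, 4, 5, 6, 7].
Therefore out = [3, 4, 5, 6, 7].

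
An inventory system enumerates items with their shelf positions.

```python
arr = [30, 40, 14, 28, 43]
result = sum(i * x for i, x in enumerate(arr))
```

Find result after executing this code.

Step 1: Compute i * x for each (i, x) in enumerate([30, 40, 14, 28, 43]):
  i=0, x=30: 0*30 = 0
  i=1, x=40: 1*40 = 40
  i=2, x=14: 2*14 = 28
  i=3, x=28: 3*28 = 84
  i=4, x=43: 4*43 = 172
Step 2: sum = 0 + 40 + 28 + 84 + 172 = 324.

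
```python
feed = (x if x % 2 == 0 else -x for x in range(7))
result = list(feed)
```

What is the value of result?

Step 1: For each x in range(7), yield x if even, else -x:
  x=0: even, yield 0
  x=1: odd, yield -1
  x=2: even, yield 2
  x=3: odd, yield -3
  x=4: even, yield 4
  x=5: odd, yield -5
  x=6: even, yield 6
Therefore result = [0, -1, 2, -3, 4, -5, 6].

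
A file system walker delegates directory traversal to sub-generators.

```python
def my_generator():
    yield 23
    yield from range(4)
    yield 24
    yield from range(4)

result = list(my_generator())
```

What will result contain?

Step 1: Trace yields in order:
  yield 23
  yield 0
  yield 1
  yield 2
  yield 3
  yield 24
  yield 0
  yield 1
  yield 2
  yield 3
Therefore result = [23, 0, 1, 2, 3, 24, 0, 1, 2, 3].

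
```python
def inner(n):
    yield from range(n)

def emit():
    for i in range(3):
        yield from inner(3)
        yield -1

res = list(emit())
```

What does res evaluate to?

Step 1: For each i in range(3):
  i=0: yield from inner(3) -> [0, 1, 2], then yield -1
  i=1: yield from inner(3) -> [0, 1, 2], then yield -1
  i=2: yield from inner(3) -> [0, 1, 2], then yield -1
Therefore res = [0, 1, 2, -1, 0, 1, 2, -1, 0, 1, 2, -1].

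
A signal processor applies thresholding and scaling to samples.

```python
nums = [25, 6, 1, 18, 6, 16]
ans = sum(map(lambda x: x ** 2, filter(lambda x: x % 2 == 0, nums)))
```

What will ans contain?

Step 1: Filter even numbers from [25, 6, 1, 18, 6, 16]: [6, 18, 6, 16]
Step 2: Square each: [36, 324, 36, 256]
Step 3: Sum = 652.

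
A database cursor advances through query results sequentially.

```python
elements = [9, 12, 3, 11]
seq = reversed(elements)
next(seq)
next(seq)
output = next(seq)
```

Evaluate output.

Step 1: reversed([9, 12, 3, 11]) gives iterator: [11, 3, 12, 9].
Step 2: First next() = 11, second next() = 3.
Step 3: Third next() = 12.
Therefore output = 12.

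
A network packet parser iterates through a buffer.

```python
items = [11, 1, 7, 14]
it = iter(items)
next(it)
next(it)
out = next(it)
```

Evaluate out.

Step 1: Create iterator over [11, 1, 7, 14].
Step 2: next() consumes 11.
Step 3: next() consumes 1.
Step 4: next() returns 7.
Therefore out = 7.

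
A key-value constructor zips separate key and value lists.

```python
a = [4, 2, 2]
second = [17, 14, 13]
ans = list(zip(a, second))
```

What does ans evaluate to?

Step 1: zip pairs elements at same index:
  Index 0: (4, 17)
  Index 1: (2, 14)
  Index 2: (2, 13)
Therefore ans = [(4, 17), (2, 14), (2, 13)].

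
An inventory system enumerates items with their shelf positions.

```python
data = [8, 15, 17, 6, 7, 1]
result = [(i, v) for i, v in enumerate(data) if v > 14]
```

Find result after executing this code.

Step 1: Filter enumerate([8, 15, 17, 6, 7, 1]) keeping v > 14:
  (0, 8): 8 <= 14, excluded
  (1, 15): 15 > 14, included
  (2, 17): 17 > 14, included
  (3, 6): 6 <= 14, excluded
  (4, 7): 7 <= 14, excluded
  (5, 1): 1 <= 14, excluded
Therefore result = [(1, 15), (2, 17)].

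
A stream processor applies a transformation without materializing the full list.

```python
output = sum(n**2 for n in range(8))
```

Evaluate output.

Step 1: Compute n**2 for each n in range(8):
  n=0: 0**2 = 0
  n=1: 1**2 = 1
  n=2: 2**2 = 4
  n=3: 3**2 = 9
  n=4: 4**2 = 16
  n=5: 5**2 = 25
  n=6: 6**2 = 36
  n=7: 7**2 = 49
Step 2: sum = 0 + 1 + 4 + 9 + 16 + 25 + 36 + 49 = 140.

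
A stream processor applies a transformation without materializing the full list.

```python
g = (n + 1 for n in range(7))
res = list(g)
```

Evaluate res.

Step 1: For each n in range(7), compute n+1:
  n=0: 0+1 = 1
  n=1: 1+1 = 2
  n=2: 2+1 = 3
  n=3: 3+1 = 4
  n=4: 4+1 = 5
  n=5: 5+1 = 6
  n=6: 6+1 = 7
Therefore res = [1, 2, 3, 4, 5, 6, 7].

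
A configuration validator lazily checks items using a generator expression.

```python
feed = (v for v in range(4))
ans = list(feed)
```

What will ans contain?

Step 1: Generator expression iterates range(4): [0, 1, 2, 3].
Step 2: list() collects all values.
Therefore ans = [0, 1, 2, 3].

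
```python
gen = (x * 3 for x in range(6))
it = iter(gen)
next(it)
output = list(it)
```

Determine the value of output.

Step 1: Generator produces [0, 3, 6, 9, 12, 15].
Step 2: next(it) consumes first element (0).
Step 3: list(it) collects remaining: [3, 6, 9, 12, 15].
Therefore output = [3, 6, 9, 12, 15].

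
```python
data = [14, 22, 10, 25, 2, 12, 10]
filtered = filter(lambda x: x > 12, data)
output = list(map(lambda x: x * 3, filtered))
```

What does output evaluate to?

Step 1: Filter data for elements > 12:
  14: kept
  22: kept
  10: removed
  25: kept
  2: removed
  12: removed
  10: removed
Step 2: Map x * 3 on filtered [14, 22, 25]:
  14 -> 42
  22 -> 66
  25 -> 75
Therefore output = [42, 66, 75].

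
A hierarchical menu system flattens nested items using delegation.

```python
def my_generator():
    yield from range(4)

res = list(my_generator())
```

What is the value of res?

Step 1: yield from delegates to the iterable, yielding each element.
Step 2: Collected values: [0, 1, 2, 3].
Therefore res = [0, 1, 2, 3].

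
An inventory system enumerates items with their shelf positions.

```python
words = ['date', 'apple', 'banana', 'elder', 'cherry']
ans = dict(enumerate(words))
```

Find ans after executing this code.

Step 1: enumerate pairs indices with words:
  0 -> 'date'
  1 -> 'apple'
  2 -> 'banana'
  3 -> 'elder'
  4 -> 'cherry'
Therefore ans = {0: 'date', 1: 'apple', 2: 'banana', 3: 'elder', 4: 'cherry'}.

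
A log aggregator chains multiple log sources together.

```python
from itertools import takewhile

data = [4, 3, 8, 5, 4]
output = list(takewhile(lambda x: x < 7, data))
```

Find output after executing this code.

Step 1: takewhile stops at first element >= 7:
  4 < 7: take
  3 < 7: take
  8 >= 7: stop
Therefore output = [4, 3].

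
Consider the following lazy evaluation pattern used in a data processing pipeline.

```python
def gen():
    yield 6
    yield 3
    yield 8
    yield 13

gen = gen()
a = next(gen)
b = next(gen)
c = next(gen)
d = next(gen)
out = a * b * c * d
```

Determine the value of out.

Step 1: Create generator and consume all values:
  a = next(gen) = 6
  b = next(gen) = 3
  c = next(gen) = 8
  d = next(gen) = 13
Step 2: out = 6 * 3 * 8 * 13 = 1872.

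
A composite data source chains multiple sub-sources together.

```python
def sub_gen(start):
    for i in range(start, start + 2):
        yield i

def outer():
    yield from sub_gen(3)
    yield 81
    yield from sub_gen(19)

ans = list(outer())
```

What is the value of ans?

Step 1: outer() delegates to sub_gen(3):
  yield 3
  yield 4
Step 2: yield 81
Step 3: Delegates to sub_gen(19):
  yield 19
  yield 20
Therefore ans = [3, 4, 81, 19, 20].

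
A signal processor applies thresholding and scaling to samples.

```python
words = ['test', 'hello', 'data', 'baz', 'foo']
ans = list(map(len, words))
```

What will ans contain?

Step 1: Map len() to each word:
  'test' -> 4
  'hello' -> 5
  'data' -> 4
  'baz' -> 3
  'foo' -> 3
Therefore ans = [4, 5, 4, 3, 3].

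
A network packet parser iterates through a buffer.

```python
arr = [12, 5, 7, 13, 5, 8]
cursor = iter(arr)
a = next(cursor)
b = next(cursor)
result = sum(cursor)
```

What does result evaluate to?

Step 1: Create iterator over [12, 5, 7, 13, 5, 8].
Step 2: a = next() = 12, b = next() = 5.
Step 3: sum() of remaining [7, 13, 5, 8] = 33.
Therefore result = 33.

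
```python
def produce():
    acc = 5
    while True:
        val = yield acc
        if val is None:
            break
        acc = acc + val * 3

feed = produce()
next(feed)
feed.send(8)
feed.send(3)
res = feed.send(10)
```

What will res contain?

Step 1: next() -> yield acc=5.
Step 2: send(8) -> val=8, acc = 5 + 8*3 = 29, yield 29.
Step 3: send(3) -> val=3, acc = 29 + 3*3 = 38, yield 38.
Step 4: send(10) -> val=10, acc = 38 + 10*3 = 68, yield 68.
Therefore res = 68.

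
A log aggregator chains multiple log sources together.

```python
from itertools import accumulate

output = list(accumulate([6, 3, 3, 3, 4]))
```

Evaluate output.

Step 1: accumulate computes running sums:
  + 6 = 6
  + 3 = 9
  + 3 = 12
  + 3 = 15
  + 4 = 19
Therefore output = [6, 9, 12, 15, 19].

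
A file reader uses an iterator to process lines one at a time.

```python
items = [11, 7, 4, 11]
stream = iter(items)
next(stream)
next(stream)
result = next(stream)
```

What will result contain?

Step 1: Create iterator over [11, 7, 4, 11].
Step 2: next() consumes 11.
Step 3: next() consumes 7.
Step 4: next() returns 4.
Therefore result = 4.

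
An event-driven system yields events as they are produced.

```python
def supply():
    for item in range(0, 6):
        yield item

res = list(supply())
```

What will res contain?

Step 1: The generator yields each value from range(0, 6).
Step 2: list() consumes all yields: [0, 1, 2, 3, 4, 5].
Therefore res = [0, 1, 2, 3, 4, 5].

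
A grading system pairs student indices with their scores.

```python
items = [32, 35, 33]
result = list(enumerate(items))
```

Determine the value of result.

Step 1: enumerate pairs each element with its index:
  (0, 32)
  (1, 35)
  (2, 33)
Therefore result = [(0, 32), (1, 35), (2, 33)].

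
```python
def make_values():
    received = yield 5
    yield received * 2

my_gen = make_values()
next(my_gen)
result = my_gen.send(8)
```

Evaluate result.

Step 1: next(my_gen) advances to first yield, producing 5.
Step 2: send(8) resumes, received = 8.
Step 3: yield received * 2 = 8 * 2 = 16.
Therefore result = 16.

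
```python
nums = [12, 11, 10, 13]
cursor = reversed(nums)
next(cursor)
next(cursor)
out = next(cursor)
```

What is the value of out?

Step 1: reversed([12, 11, 10, 13]) gives iterator: [13, 10, 11, 12].
Step 2: First next() = 13, second next() = 10.
Step 3: Third next() = 11.
Therefore out = 11.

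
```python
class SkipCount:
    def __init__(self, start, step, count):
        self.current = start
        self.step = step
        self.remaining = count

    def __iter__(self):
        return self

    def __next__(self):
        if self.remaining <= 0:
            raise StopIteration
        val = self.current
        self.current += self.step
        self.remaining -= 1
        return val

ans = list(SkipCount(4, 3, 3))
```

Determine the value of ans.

Step 1: SkipCount starts at 4, increments by 3, for 3 steps:
  Yield 4, then current += 3
  Yield 7, then current += 3
  Yield 10, then current += 3
Therefore ans = [4, 7, 10].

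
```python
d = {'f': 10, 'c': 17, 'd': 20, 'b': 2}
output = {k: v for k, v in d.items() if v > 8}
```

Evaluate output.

Step 1: Filter items where value > 8:
  'f': 10 > 8: kept
  'c': 17 > 8: kept
  'd': 20 > 8: kept
  'b': 2 <= 8: removed
Therefore output = {'f': 10, 'c': 17, 'd': 20}.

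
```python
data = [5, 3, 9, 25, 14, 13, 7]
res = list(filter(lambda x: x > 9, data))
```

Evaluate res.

Step 1: Filter elements > 9:
  5: removed
  3: removed
  9: removed
  25: kept
  14: kept
  13: kept
  7: removed
Therefore res = [25, 14, 13].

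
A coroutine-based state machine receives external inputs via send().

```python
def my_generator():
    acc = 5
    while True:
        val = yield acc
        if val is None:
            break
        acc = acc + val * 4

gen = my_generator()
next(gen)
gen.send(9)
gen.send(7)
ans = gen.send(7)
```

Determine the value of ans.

Step 1: next() -> yield acc=5.
Step 2: send(9) -> val=9, acc = 5 + 9*4 = 41, yield 41.
Step 3: send(7) -> val=7, acc = 41 + 7*4 = 69, yield 69.
Step 4: send(7) -> val=7, acc = 69 + 7*4 = 97, yield 97.
Therefore ans = 97.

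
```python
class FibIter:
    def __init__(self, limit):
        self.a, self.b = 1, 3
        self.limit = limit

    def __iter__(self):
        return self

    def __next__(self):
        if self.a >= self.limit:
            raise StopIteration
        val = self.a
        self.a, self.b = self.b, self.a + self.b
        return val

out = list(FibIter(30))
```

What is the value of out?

Step 1: Fibonacci-like sequence (a=1, b=3) until >= 30:
  Yield 1, then a,b = 3,4
  Yield 3, then a,b = 4,7
  Yield 4, then a,b = 7,11
  Yield 7, then a,b = 11,18
  Yield 11, then a,b = 18,29
  Yield 18, then a,b = 29,47
  Yield 29, then a,b = 47,76
Step 2: 47 >= 30, stop.
Therefore out = [1, 3, 4, 7, 11, 18, 29].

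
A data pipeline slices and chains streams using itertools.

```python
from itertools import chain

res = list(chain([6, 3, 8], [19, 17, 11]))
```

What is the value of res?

Step 1: chain() concatenates iterables: [6, 3, 8] + [19, 17, 11].
Therefore res = [6, 3, 8, 19, 17, 11].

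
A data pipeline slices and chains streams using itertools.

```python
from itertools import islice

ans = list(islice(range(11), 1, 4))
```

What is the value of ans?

Step 1: islice(range(11), 1, 4) takes elements at indices [1, 4).
Step 2: Elements: [1, 2, 3].
Therefore ans = [1, 2, 3].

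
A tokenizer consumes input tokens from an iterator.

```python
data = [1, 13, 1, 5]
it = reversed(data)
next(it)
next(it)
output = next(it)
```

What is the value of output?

Step 1: reversed([1, 13, 1, 5]) gives iterator: [5, 1, 13, 1].
Step 2: First next() = 5, second next() = 1.
Step 3: Third next() = 13.
Therefore output = 13.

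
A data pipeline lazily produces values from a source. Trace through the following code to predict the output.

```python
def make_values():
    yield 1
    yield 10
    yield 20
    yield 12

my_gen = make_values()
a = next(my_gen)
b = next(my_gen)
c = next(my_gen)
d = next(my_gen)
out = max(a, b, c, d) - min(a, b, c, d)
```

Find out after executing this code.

Step 1: Create generator and consume all values:
  a = next(my_gen) = 1
  b = next(my_gen) = 10
  c = next(my_gen) = 20
  d = next(my_gen) = 12
Step 2: max = 20, min = 1, out = 20 - 1 = 19.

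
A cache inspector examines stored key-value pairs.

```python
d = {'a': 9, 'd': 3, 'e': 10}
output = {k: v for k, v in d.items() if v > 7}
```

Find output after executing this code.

Step 1: Filter items where value > 7:
  'a': 9 > 7: kept
  'd': 3 <= 7: removed
  'e': 10 > 7: kept
Therefore output = {'a': 9, 'e': 10}.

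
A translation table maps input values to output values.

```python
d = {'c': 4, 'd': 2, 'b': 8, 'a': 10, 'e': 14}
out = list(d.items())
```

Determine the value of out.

Step 1: d.items() returns (key, value) pairs in insertion order.
Therefore out = [('c', 4), ('d', 2), ('b', 8), ('a', 10), ('e', 14)].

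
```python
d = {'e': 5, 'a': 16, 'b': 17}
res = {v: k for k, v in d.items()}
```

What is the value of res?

Step 1: Invert dict (swap keys and values):
  'e': 5 -> 5: 'e'
  'a': 16 -> 16: 'a'
  'b': 17 -> 17: 'b'
Therefore res = {5: 'e', 16: 'a', 17: 'b'}.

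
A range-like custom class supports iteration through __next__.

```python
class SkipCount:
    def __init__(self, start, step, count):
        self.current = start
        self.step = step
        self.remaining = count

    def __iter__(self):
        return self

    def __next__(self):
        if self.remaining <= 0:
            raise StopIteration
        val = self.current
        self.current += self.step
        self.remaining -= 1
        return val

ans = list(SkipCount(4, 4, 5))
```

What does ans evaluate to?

Step 1: SkipCount starts at 4, increments by 4, for 5 steps:
  Yield 4, then current += 4
  Yield 8, then current += 4
  Yield 12, then current += 4
  Yield 16, then current += 4
  Yield 20, then current += 4
Therefore ans = [4, 8, 12, 16, 20].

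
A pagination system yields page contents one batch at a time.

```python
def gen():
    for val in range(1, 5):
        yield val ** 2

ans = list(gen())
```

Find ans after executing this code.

Step 1: For each val in range(1, 5), yield val**2:
  val=1: yield 1**2 = 1
  val=2: yield 2**2 = 4
  val=3: yield 3**2 = 9
  val=4: yield 4**2 = 16
Therefore ans = [1, 4, 9, 16].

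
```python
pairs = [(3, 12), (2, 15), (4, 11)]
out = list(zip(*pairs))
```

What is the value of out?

Step 1: zip(*pairs) transposes: unzips [(3, 12), (2, 15), (4, 11)] into separate sequences.
Step 2: First elements: (3, 2, 4), second elements: (12, 15, 11).
Therefore out = [(3, 2, 4), (12, 15, 11)].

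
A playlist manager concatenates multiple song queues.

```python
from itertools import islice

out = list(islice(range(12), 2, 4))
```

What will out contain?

Step 1: islice(range(12), 2, 4) takes elements at indices [2, 4).
Step 2: Elements: [2, 3].
Therefore out = [2, 3].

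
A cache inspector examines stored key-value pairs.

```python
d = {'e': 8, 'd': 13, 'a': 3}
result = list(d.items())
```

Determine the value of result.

Step 1: d.items() returns (key, value) pairs in insertion order.
Therefore result = [('e', 8), ('d', 13), ('a', 3)].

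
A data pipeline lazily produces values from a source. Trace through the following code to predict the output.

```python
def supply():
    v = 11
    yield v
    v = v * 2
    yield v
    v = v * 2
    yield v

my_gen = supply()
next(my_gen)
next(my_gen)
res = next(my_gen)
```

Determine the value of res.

Step 1: Trace through generator execution:
  Yield 1: v starts at 11, yield 11
  Yield 2: v = 11 * 2 = 22, yield 22
  Yield 3: v = 22 * 2 = 44, yield 44
Step 2: First next() gets 11, second next() gets the second value, third next() yields 44.
Therefore res = 44.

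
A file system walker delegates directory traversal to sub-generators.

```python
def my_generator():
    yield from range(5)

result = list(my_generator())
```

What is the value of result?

Step 1: yield from delegates to the iterable, yielding each element.
Step 2: Collected values: [0, 1, 2, 3, 4].
Therefore result = [0, 1, 2, 3, 4].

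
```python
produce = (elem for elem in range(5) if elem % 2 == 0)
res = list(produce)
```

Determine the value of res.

Step 1: Filter range(5) keeping only even values:
  elem=0: even, included
  elem=1: odd, excluded
  elem=2: even, included
  elem=3: odd, excluded
  elem=4: even, included
Therefore res = [0, 2, 4].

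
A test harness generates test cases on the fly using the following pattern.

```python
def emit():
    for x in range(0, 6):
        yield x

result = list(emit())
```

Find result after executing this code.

Step 1: The generator yields each value from range(0, 6).
Step 2: list() consumes all yields: [0, 1, 2, 3, 4, 5].
Therefore result = [0, 1, 2, 3, 4, 5].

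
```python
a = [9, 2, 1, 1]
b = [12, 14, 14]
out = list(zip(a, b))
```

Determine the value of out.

Step 1: zip stops at shortest (len(a)=4, len(b)=3):
  Index 0: (9, 12)
  Index 1: (2, 14)
  Index 2: (1, 14)
Step 2: Last element of a (1) has no pair, dropped.
Therefore out = [(9, 12), (2, 14), (1, 14)].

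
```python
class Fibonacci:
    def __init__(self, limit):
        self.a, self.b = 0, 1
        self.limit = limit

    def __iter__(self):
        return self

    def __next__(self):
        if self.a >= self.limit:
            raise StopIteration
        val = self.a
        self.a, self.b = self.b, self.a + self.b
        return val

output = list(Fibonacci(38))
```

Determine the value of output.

Step 1: Fibonacci-like sequence (a=0, b=1) until >= 38:
  Yield 0, then a,b = 1,1
  Yield 1, then a,b = 1,2
  Yield 1, then a,b = 2,3
  Yield 2, then a,b = 3,5
  Yield 3, then a,b = 5,8
  Yield 5, then a,b = 8,13
  Yield 8, then a,b = 13,21
  Yield 13, then a,b = 21,34
  Yield 21, then a,b = 34,55
  Yield 34, then a,b = 55,89
Step 2: 55 >= 38, stop.
Therefore output = [0, 1, 1, 2, 3, 5, 8, 13, 21, 34].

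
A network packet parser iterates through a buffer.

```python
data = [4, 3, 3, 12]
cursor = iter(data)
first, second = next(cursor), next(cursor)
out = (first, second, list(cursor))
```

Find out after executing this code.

Step 1: Create iterator over [4, 3, 3, 12].
Step 2: first = 4, second = 3.
Step 3: Remaining elements: [3, 12].
Therefore out = (4, 3, [3, 12]).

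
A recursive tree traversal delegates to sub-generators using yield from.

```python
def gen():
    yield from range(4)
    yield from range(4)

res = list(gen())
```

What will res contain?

Step 1: Trace yields in order:
  yield 0
  yield 1
  yield 2
  yield 3
  yield 0
  yield 1
  yield 2
  yield 3
Therefore res = [0, 1, 2, 3, 0, 1, 2, 3].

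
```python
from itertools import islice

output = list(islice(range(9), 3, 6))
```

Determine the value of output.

Step 1: islice(range(9), 3, 6) takes elements at indices [3, 6).
Step 2: Elements: [3, 4, 5].
Therefore output = [3, 4, 5].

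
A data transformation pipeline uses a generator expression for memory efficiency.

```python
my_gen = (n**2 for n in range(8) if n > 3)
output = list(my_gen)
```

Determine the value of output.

Step 1: For range(8), keep n > 3, then square:
  n=0: 0 <= 3, excluded
  n=1: 1 <= 3, excluded
  n=2: 2 <= 3, excluded
  n=3: 3 <= 3, excluded
  n=4: 4 > 3, yield 4**2 = 16
  n=5: 5 > 3, yield 5**2 = 25
  n=6: 6 > 3, yield 6**2 = 36
  n=7: 7 > 3, yield 7**2 = 49
Therefore output = [16, 25, 36, 49].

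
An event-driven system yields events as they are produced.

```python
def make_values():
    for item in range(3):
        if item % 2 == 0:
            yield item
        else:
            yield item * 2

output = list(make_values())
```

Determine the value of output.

Step 1: For each item in range(3), yield item if even, else item*2:
  item=0 (even): yield 0
  item=1 (odd): yield 1*2 = 2
  item=2 (even): yield 2
Therefore output = [0, 2, 2].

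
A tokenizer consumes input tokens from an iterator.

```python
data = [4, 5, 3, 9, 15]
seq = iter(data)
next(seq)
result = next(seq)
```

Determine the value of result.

Step 1: Create iterator over [4, 5, 3, 9, 15].
Step 2: next() consumes 4.
Step 3: next() returns 5.
Therefore result = 5.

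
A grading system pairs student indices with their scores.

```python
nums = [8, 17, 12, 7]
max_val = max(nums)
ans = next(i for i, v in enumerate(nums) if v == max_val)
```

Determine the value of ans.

Step 1: max([8, 17, 12, 7]) = 17.
Step 2: Find first index where value == 17:
  Index 0: 8 != 17
  Index 1: 17 == 17, found!
Therefore ans = 1.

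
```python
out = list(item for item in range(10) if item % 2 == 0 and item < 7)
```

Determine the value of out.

Step 1: Filter range(10) where item % 2 == 0 and item < 7:
  item=0: both conditions met, included
  item=1: excluded (1 % 2 != 0)
  item=2: both conditions met, included
  item=3: excluded (3 % 2 != 0)
  item=4: both conditions met, included
  item=5: excluded (5 % 2 != 0)
  item=6: both conditions met, included
  item=7: excluded (7 % 2 != 0, 7 >= 7)
  item=8: excluded (8 >= 7)
  item=9: excluded (9 % 2 != 0, 9 >= 7)
Therefore out = [0, 2, 4, 6].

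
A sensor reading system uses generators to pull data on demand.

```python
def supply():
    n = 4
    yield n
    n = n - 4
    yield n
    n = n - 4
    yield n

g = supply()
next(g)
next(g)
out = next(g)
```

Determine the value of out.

Step 1: Trace through generator execution:
  Yield 1: n starts at 4, yield 4
  Yield 2: n = 4 - 4 = 0, yield 0
  Yield 3: n = 0 - 4 = -4, yield -4
Step 2: First next() gets 4, second next() gets the second value, third next() yields -4.
Therefore out = -4.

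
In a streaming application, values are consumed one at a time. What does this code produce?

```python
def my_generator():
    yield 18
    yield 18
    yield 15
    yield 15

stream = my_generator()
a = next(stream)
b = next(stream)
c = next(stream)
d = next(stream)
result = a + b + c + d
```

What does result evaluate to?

Step 1: Create generator and consume all values:
  a = next(stream) = 18
  b = next(stream) = 18
  c = next(stream) = 15
  d = next(stream) = 15
Step 2: result = 18 + 18 + 15 + 15 = 66.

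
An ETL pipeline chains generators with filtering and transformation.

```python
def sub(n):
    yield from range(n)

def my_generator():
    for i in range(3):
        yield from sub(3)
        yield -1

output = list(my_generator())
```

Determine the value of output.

Step 1: For each i in range(3):
  i=0: yield from sub(3) -> [0, 1, 2], then yield -1
  i=1: yield from sub(3) -> [0, 1, 2], then yield -1
  i=2: yield from sub(3) -> [0, 1, 2], then yield -1
Therefore output = [0, 1, 2, -1, 0, 1, 2, -1, 0, 1, 2, -1].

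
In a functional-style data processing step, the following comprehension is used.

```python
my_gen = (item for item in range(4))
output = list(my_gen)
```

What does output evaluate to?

Step 1: Generator expression iterates range(4): [0, 1, 2, 3].
Step 2: list() collects all values.
Therefore output = [0, 1, 2, 3].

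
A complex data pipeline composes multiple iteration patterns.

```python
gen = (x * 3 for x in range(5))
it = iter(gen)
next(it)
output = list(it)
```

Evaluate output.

Step 1: Generator produces [0, 3, 6, 9, 12].
Step 2: next(it) consumes first element (0).
Step 3: list(it) collects remaining: [3, 6, 9, 12].
Therefore output = [3, 6, 9, 12].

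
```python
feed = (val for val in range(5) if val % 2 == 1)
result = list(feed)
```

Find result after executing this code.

Step 1: Filter range(5) keeping only odd values:
  val=0: even, excluded
  val=1: odd, included
  val=2: even, excluded
  val=3: odd, included
  val=4: even, excluded
Therefore result = [1, 3].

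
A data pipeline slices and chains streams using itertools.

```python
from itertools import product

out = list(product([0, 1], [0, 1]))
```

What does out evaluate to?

Step 1: product([0, 1], [0, 1]) gives all pairs:
  (0, 0)
  (0, 1)
  (1, 0)
  (1, 1)
Therefore out = [(0, 0), (0, 1), (1, 0), (1, 1)].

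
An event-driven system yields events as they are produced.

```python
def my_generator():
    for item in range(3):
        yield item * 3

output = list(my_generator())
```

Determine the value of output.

Step 1: For each item in range(3), yield item * 3:
  item=0: yield 0 * 3 = 0
  item=1: yield 1 * 3 = 3
  item=2: yield 2 * 3 = 6
Therefore output = [0, 3, 6].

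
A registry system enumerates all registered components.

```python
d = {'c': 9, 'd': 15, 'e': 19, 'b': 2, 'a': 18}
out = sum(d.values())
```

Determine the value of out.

Step 1: d.values() = [9, 15, 19, 2, 18].
Step 2: sum = 63.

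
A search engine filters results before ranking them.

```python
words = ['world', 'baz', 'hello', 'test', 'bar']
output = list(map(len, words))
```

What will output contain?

Step 1: Map len() to each word:
  'world' -> 5
  'baz' -> 3
  'hello' -> 5
  'test' -> 4
  'bar' -> 3
Therefore output = [5, 3, 5, 4, 3].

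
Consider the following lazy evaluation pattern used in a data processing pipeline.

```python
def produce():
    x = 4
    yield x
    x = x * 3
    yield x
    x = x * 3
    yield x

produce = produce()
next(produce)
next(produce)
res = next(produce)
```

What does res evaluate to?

Step 1: Trace through generator execution:
  Yield 1: x starts at 4, yield 4
  Yield 2: x = 4 * 3 = 12, yield 12
  Yield 3: x = 12 * 3 = 36, yield 36
Step 2: First next() gets 4, second next() gets the second value, third next() yields 36.
Therefore res = 36.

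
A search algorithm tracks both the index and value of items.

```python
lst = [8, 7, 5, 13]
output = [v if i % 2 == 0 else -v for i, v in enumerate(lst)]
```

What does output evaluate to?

Step 1: For each (i, v), keep v if i is even, negate if odd:
  i=0 (even): keep 8
  i=1 (odd): negate to -7
  i=2 (even): keep 5
  i=3 (odd): negate to -13
Therefore output = [8, -7, 5, -13].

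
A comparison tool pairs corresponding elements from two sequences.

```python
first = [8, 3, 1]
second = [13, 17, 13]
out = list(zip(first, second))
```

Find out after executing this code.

Step 1: zip pairs elements at same index:
  Index 0: (8, 13)
  Index 1: (3, 17)
  Index 2: (1, 13)
Therefore out = [(8, 13), (3, 17), (1, 13)].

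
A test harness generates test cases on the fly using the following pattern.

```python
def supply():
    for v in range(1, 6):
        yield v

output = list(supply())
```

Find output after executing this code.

Step 1: The generator yields each value from range(1, 6).
Step 2: list() consumes all yields: [1, 2, 3, 4, 5].
Therefore output = [1, 2, 3, 4, 5].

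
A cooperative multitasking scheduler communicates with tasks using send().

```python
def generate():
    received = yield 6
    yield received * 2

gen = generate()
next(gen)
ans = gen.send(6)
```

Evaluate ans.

Step 1: next(gen) advances to first yield, producing 6.
Step 2: send(6) resumes, received = 6.
Step 3: yield received * 2 = 6 * 2 = 12.
Therefore ans = 12.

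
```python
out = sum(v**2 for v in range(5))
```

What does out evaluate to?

Step 1: Compute v**2 for each v in range(5):
  v=0: 0**2 = 0
  v=1: 1**2 = 1
  v=2: 2**2 = 4
  v=3: 3**2 = 9
  v=4: 4**2 = 16
Step 2: sum = 0 + 1 + 4 + 9 + 16 = 30.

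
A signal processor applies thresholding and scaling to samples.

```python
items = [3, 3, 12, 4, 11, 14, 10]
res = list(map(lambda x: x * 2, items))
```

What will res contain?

Step 1: Apply lambda x: x * 2 to each element:
  3 -> 6
  3 -> 6
  12 -> 24
  4 -> 8
  11 -> 22
  14 -> 28
  10 -> 20
Therefore res = [6, 6, 24, 8, 22, 28, 20].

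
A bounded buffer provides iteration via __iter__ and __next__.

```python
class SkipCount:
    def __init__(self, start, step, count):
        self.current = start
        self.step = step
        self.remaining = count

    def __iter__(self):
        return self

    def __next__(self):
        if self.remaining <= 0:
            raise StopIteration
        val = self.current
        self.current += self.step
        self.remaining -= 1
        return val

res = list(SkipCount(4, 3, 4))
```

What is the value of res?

Step 1: SkipCount starts at 4, increments by 3, for 4 steps:
  Yield 4, then current += 3
  Yield 7, then current += 3
  Yield 10, then current += 3
  Yield 13, then current += 3
Therefore res = [4, 7, 10, 13].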